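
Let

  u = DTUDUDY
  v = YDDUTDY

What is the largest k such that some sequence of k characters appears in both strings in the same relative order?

5

Pick D at u[1]=v[2]; then D at u[4]=v[3]; then U at u[5]=v[4]; then D at u[6]=v[6]; then Y at u[7]=v[7]; all 5 characters appear in both, in order. The LCS DP gives dp[7][7] = 5, so this is optimal.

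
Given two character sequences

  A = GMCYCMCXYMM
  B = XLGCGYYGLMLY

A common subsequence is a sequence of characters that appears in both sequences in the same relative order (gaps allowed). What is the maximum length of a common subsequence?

Taking G at A[1]=B[3], then C at A[3]=B[4], then Y at A[4]=B[7], then M at A[6]=B[10], then Y at A[9]=B[12] gives a common subsequence of length 5. Since dp[11][12] = 5, nothing longer is possible.

5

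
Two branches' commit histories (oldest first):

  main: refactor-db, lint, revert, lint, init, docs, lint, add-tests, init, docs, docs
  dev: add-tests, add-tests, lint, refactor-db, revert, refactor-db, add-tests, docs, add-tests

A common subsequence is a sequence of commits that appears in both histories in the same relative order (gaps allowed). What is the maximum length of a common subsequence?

Pick refactor-db at main[1]=dev[4]; then revert at main[3]=dev[5]; then docs at main[6]=dev[8]; then add-tests at main[8]=dev[9]; all 4 commits appear in both, in order. Since dp[11][9] = 4, nothing longer is possible.

4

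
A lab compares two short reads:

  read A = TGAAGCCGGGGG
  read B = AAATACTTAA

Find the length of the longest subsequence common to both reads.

One common subsequence of length 3: T (read A #1, read B #8); then A (read A #3, read B #9); then A (read A #4, read B #10). The LCS DP gives dp[12][10] = 3, so this is optimal.

3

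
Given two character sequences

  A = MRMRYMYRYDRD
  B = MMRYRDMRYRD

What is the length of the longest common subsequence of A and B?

9

Let dp[i][j] be the LCS length of the first i characters of A and the first j characters of B. dp[i][j] = dp[i-1][j-1]+1 when the i-th and j-th characters match, else max(dp[i-1][j], dp[i][j-1]).
    ·  M  M  R  Y  R  D  M  R  Y  R  D
 ·  0  0  0  0  0  0  0  0  0  0  0  0
 M  0  1  1  1  1  1  1  1  1  1  1  1
 R  0  1  1  2  2  2  2  2  2  2  2  2
 M  0  1  2  2  2  2  2  3  3  3  3  3
 R  0  1  2  3  3  3  3  3  4  4  4  4
 Y  0  1  2  3  4  4  4  4  4  5  5  5
 M  0  1  2  3  4  4  4  5  5  5  5  5
 Y  0  1  2  3  4  4  4  5  5  6  6  6
 R  0  1  2  3  4  5  5  5  6  6  7  7
 Y  0  1  2  3  4  5  5  5  6  7  7  7
 D  0  1  2  3  4  5  6  6  6  7  7  8
 R  0  1  2  3  4  5  6  6  7  7  8  8
 D  0  1  2  3  4  5  6  6  7  7  8  9
dp[12][11] = 9. One LCS (by backtracking along matches): MMRYMRYRD.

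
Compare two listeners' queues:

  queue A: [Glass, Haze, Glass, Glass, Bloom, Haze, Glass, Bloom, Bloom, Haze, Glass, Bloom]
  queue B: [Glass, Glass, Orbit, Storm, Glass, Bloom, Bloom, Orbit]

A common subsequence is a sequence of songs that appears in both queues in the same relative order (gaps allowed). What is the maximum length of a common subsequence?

5

Match Glass (queue A #1, queue B #1), then Glass (queue A #3, queue B #2), then Glass (queue A #4, queue B #5), then Bloom (queue A #5, queue B #6), then Bloom (queue A #8, queue B #7) — 5 songs in the same relative order in both, and the DP table's final entry dp[12][8] is also 5, so no common subsequence is longer.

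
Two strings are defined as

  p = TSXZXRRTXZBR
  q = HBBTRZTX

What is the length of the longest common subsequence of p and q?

One common subsequence of length 4: T at p[1]=q[4], then Z at p[4]=q[6], then T at p[8]=q[7], then X at p[9]=q[8]. dp[12][8] = 4 confirms this is the maximum.

4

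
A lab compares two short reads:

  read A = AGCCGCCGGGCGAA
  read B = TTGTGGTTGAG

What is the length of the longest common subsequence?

Match G at read A[2]=read B[3], G at read A[5]=read B[5], G at read A[8]=read B[6], G at read A[9]=read B[9], G at read A[12]=read B[11] — 5 bases in the same relative order in both. Since dp[14][11] = 5, nothing longer is possible.

5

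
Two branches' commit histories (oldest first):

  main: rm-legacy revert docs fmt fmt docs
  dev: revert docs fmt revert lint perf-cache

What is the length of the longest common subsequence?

3

Pick revert [2,1], then docs [3,2], then fmt [4,3]; all 3 commits appear in both, in order. Since dp[6][6] = 3, nothing longer is possible.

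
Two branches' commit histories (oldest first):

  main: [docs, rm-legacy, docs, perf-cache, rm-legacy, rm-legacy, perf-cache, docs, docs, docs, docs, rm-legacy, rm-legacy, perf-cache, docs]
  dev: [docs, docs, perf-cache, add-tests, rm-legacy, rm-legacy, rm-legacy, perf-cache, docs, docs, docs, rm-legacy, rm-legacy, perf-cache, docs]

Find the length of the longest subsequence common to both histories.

13

Pick docs [1,1]; then docs [3,2]; then perf-cache [4,3]; then rm-legacy [5,6]; then rm-legacy [6,7]; then perf-cache [7,8]; then docs [9,9]; then docs [10,10]; then docs [11,11]; then rm-legacy [12,12]; then rm-legacy [13,13]; then perf-cache [14,14]; then docs [15,15]; all 13 commits appear in both, in order. dp[15][15] = 13 confirms this is the maximum.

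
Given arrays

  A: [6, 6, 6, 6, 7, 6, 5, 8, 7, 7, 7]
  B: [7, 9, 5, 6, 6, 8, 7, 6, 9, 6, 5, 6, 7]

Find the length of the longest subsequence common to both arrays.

One common subsequence of length 6: 6 at A[1]=B[4], then 6 at A[2]=B[5], then 6 at A[3]=B[8], then 6 at A[4]=B[10], then 6 at A[6]=B[12], then 7 at A[11]=B[13]. The LCS DP gives dp[11][13] = 6, so this is optimal.

6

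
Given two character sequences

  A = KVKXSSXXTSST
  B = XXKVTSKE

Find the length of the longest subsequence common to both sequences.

Let dp[i][j] be the LCS length of the first i characters of A and the first j characters of B. dp[i][j] = dp[i-1][j-1]+1 when the i-th and j-th characters match, else max(dp[i-1][j], dp[i][j-1]).
    ·  X  X  K  V  T  S  K  E
 ·  0  0  0  0  0  0  0  0  0
 K  0  0  0  1  1  1  1  1  1
 V  0  0  0  1  2  2  2  2  2
 K  0  0  0  1  2  2  2  3  3
 X  0  1  1  1  2  2  2  3  3
 S  0  1  1  1  2  2  3  3  3
 S  0  1  1  1  2  2  3  3  3
 X  0  1  2  2  2  2  3  3  3
 X  0  1  2  2  2  2  3  3  3
 T  0  1  2  2  2  3  3  3  3
 S  0  1  2  2  2  3  4  4  4
 S  0  1  2  2  2  3  4  4  4
 T  0  1  2  2  2  3  4  4  4
dp[12][8] = 4. One LCS (by backtracking along matches): KVTS.

4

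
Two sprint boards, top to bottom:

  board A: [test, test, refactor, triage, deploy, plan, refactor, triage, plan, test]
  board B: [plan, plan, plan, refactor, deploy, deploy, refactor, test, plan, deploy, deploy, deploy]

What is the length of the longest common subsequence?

4

Pick refactor [3,4] → deploy [5,6] → refactor [7,7] → plan [9,9]; all 4 tasks appear in both, in order, and the DP table's final entry dp[10][12] is also 4, so no common subsequence is longer.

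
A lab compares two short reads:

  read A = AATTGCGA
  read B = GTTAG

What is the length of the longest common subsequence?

3

Let dp[i][j] be the LCS length of the first i bases of read A and the first j bases of read B. dp[i][j] = dp[i-1][j-1]+1 when the i-th and j-th bases match, else max(dp[i-1][j], dp[i][j-1]).
    ·  G  T  T  A  G
 ·  0  0  0  0  0  0
 A  0  0  0  0  1  1
 A  0  0  0  0  1  1
 T  0  0  1  1  1  1
 T  0  0  1  2  2  2
 G  0  1  1  2  2  3
 C  0  1  1  2  2  3
 G  0  1  1  2  2  3
 A  0  1  1  2  3  3
dp[8][5] = 3. One LCS (by backtracking along matches): TTG.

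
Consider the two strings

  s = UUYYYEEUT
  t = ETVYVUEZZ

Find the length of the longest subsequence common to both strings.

Let dp[i][j] be the LCS length of the first i characters of s and the first j characters of t. dp[i][j] = dp[i-1][j-1]+1 when the i-th and j-th characters match, else max(dp[i-1][j], dp[i][j-1]).
    ·  E  T  V  Y  V  U  E  Z  Z
 ·  0  0  0  0  0  0  0  0  0  0
 U  0  0  0  0  0  0  1  1  1  1
 U  0  0  0  0  0  0  1  1  1  1
 Y  0  0  0  0  1  1  1  1  1  1
 Y  0  0  0  0  1  1  1  1  1  1
 Y  0  0  0  0  1  1  1  1  1  1
 E  0  1  1  1  1  1  1  2  2  2
 E  0  1  1  1  1  1  1  2  2  2
 U  0  1  1  1  1  1  2  2  2  2
 T  0  1  2  2  2  2  2  2  2  2
dp[9][9] = 2. One LCS (by backtracking along matches): UE.

2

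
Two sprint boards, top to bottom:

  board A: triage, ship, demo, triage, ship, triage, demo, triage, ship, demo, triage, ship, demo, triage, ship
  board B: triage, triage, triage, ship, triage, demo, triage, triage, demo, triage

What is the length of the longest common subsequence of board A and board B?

9

Pick triage at board A[1]=board B[2], triage at board A[4]=board B[3], ship at board A[5]=board B[4], triage at board A[6]=board B[5], demo at board A[7]=board B[6], triage at board A[8]=board B[7], triage at board A[11]=board B[8], demo at board A[13]=board B[9], triage at board A[14]=board B[10]; all 9 tasks appear in both, in order. Since dp[15][10] = 9, nothing longer is possible.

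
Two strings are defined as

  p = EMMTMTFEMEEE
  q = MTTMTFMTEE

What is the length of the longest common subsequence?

8

Let dp[i][j] be the LCS length of the first i characters of p and the first j characters of q. dp[i][j] = dp[i-1][j-1]+1 when the i-th and j-th characters match, else max(dp[i-1][j], dp[i][j-1]).
    ·  M  T  T  M  T  F  M  T  E  E
 ·  0  0  0  0  0  0  0  0  0  0  0
 E  0  0  0  0  0  0  0  0  0  1  1
 M  0  1  1  1  1  1  1  1  1  1  1
 M  0  1  1  1  2  2  2  2  2  2  2
 T  0  1  2  2  2  3  3  3  3  3  3
 M  0  1  2  2  3  3  3  4  4  4  4
 T  0  1  2  3  3  4  4  4  5  5  5
 F  0  1  2  3  3  4  5  5  5  5  5
 E  0  1  2  3  3  4  5  5  5  6  6
 M  0  1  2  3  4  4  5  6  6  6  6
 E  0  1  2  3  4  4  5  6  6  7  7
 E  0  1  2  3  4  4  5  6  6  7  8
 E  0  1  2  3  4  4  5  6  6  7  8
dp[12][10] = 8. One LCS (by backtracking along matches): MTMTFMEE.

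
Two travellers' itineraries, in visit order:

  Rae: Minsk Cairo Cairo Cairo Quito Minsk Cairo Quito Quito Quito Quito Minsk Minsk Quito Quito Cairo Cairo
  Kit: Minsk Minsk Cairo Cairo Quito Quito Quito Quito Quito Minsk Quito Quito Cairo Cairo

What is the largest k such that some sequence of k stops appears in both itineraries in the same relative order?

13

Pick Minsk [1,2], then Cairo [3,3], then Cairo [4,4], then Quito [5,5], then Quito [8,6], then Quito [9,7], then Quito [10,8], then Quito [11,9], then Minsk [13,10], then Quito [14,11], then Quito [15,12], then Cairo [16,13], then Cairo [17,14]; all 13 stops appear in both, in order. Since dp[17][14] = 13, nothing longer is possible.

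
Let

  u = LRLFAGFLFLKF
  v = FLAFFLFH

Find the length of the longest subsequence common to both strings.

6

Pick L (u #3, v #2); then A (u #5, v #3); then F (u #7, v #4); then F (u #9, v #5); then L (u #10, v #6); then F (u #12, v #7); all 6 characters appear in both, in order. Since dp[12][8] = 6, nothing longer is possible.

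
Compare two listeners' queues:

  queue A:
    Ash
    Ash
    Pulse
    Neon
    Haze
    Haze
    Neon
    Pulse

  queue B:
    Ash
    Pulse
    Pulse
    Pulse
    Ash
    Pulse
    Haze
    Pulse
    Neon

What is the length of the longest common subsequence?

Match Ash [1,1]; then Ash [2,5]; then Pulse [3,6]; then Haze [5,7]; then Neon [7,9] — 5 songs in the same relative order in both. Since dp[8][9] = 5, nothing longer is possible.

5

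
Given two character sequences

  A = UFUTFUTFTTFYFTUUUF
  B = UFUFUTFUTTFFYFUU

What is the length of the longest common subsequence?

Taking U [1,1], then F [2,2], then U [3,3], then F [5,4], then U [6,5], then T [7,6], then F [8,7], then T [9,9], then T [10,10], then F [11,12], then Y [12,13], then F [13,14], then U [16,15], then U [17,16] gives a common subsequence of length 14. Since dp[18][16] = 14, nothing longer is possible.

14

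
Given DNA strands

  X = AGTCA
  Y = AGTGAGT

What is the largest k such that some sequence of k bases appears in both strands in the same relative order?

4

One common subsequence of length 4: A at X[1]=Y[1], then G at X[2]=Y[2], then T at X[3]=Y[3], then A at X[5]=Y[5]. The LCS DP gives dp[5][7] = 4, so this is optimal.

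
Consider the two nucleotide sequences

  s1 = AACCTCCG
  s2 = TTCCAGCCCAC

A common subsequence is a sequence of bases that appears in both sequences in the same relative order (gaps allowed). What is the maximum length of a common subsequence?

5

Let dp[i][j] be the LCS length of the first i bases of s1 and the first j bases of s2. dp[i][j] = dp[i-1][j-1]+1 when the i-th and j-th bases match, else max(dp[i-1][j], dp[i][j-1]).
    ·  T  T  C  C  A  G  C  C  C  A  C
 ·  0  0  0  0  0  0  0  0  0  0  0  0
 A  0  0  0  0  0  1  1  1  1  1  1  1
 A  0  0  0  0  0  1  1  1  1  1  2  2
 C  0  0  0  1  1  1  1  2  2  2  2  3
 C  0  0  0  1  2  2  2  2  3  3  3  3
 T  0  1  1  1  2  2  2  2  3  3  3  3
 C  0  1  1  2  2  2  2  3  3  4  4  4
 C  0  1  1  2  3  3  3  3  4  4  4  5
 G  0  1  1  2  3  3  4  4  4  4  4  5
dp[8][11] = 5. One LCS (by backtracking along matches): ACCCC.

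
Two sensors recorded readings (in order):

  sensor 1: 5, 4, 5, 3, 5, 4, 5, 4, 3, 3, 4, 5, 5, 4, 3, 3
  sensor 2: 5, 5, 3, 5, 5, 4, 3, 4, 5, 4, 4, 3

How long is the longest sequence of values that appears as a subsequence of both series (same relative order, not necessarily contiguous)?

11

Match 5 [1,1] → 5 [3,2] → 3 [4,3] → 5 [5,4] → 5 [7,5] → 4 [8,6] → 3 [10,7] → 4 [11,8] → 5 [12,9] → 4 [14,11] → 3 [16,12] — 11 values in the same relative order in both. Since dp[16][12] = 11, nothing longer is possible.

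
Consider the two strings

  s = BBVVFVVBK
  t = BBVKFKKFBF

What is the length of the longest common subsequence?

Let dp[i][j] be the LCS length of the first i characters of s and the first j characters of t. dp[i][j] = dp[i-1][j-1]+1 when the i-th and j-th characters match, else max(dp[i-1][j], dp[i][j-1]).
    ·  B  B  V  K  F  K  K  F  B  F
 ·  0  0  0  0  0  0  0  0  0  0  0
 B  0  1  1  1  1  1  1  1  1  1  1
 B  0  1  2  2  2  2  2  2  2  2  2
 V  0  1  2  3  3  3  3  3  3  3  3
 V  0  1  2  3  3  3  3  3  3  3  3
 F  0  1  2  3  3  4  4  4  4  4  4
 V  0  1  2  3  3  4  4  4  4  4  4
 V  0  1  2  3  3  4  4  4  4  4  4
 B  0  1  2  3  3  4  4  4  4  5  5
 K  0  1  2  3  4  4  5  5  5  5  5
dp[9][10] = 5. One LCS (by backtracking along matches): BBVFB.

5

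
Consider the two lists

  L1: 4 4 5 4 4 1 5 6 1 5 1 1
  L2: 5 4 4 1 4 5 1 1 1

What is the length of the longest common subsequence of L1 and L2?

8

Let dp[i][j] be the LCS length of the first i values of L1 and the first j values of L2. dp[i][j] = dp[i-1][j-1]+1 when the i-th and j-th values match, else max(dp[i-1][j], dp[i][j-1]).
    ·  5  4  4  1  4  5  1  1  1
 ·  0  0  0  0  0  0  0  0  0  0
 4  0  0  1  1  1  1  1  1  1  1
 4  0  0  1  2  2  2  2  2  2  2
 5  0  1  1  2  2  2  3  3  3  3
 4  0  1  2  2  2  3  3  3  3  3
 4  0  1  2  3  3  3  3  3  3  3
 1  0  1  2  3  4  4  4  4  4  4
 5  0  1  2  3  4  4  5  5  5  5
 6  0  1  2  3  4  4  5  5  5  5
 1  0  1  2  3  4  4  5  6  6  6
 5  0  1  2  3  4  4  5  6  6  6
 1  0  1  2  3  4  4  5  6  7  7
 1  0  1  2  3  4  4  5  6  7  8
dp[12][9] = 8. One LCS (by backtracking along matches): 5, 4, 4, 1, 5, 1, 1, 1.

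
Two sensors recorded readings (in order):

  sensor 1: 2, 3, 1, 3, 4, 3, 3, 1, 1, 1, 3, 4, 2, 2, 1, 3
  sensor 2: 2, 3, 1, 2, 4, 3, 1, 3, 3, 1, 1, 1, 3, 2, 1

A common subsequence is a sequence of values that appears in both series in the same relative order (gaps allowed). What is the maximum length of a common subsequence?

12

Taking 2 at sensor 1[1]=sensor 2[1], then 3 at sensor 1[2]=sensor 2[2], then 1 at sensor 1[3]=sensor 2[3], then 3 at sensor 1[4]=sensor 2[6], then 3 at sensor 1[6]=sensor 2[8], then 3 at sensor 1[7]=sensor 2[9], then 1 at sensor 1[8]=sensor 2[10], then 1 at sensor 1[9]=sensor 2[11], then 1 at sensor 1[10]=sensor 2[12], then 3 at sensor 1[11]=sensor 2[13], then 2 at sensor 1[14]=sensor 2[14], then 1 at sensor 1[15]=sensor 2[15] gives a common subsequence of length 12. The LCS DP gives dp[16][15] = 12, so this is optimal.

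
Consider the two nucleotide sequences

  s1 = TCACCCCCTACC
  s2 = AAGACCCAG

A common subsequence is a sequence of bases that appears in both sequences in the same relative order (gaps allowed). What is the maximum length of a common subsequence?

Match A (s1 #3, s2 #4), then C (s1 #6, s2 #5), then C (s1 #7, s2 #6), then C (s1 #8, s2 #7), then A (s1 #10, s2 #8) — 5 bases in the same relative order in both. dp[12][9] = 5 confirms this is the maximum.

5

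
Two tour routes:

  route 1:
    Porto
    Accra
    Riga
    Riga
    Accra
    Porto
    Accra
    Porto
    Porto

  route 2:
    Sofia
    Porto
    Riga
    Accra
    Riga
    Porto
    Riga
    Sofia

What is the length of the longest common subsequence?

4

One common subsequence of length 4: Porto (route 1 #1, route 2 #2), then Accra (route 1 #2, route 2 #4), then Riga (route 1 #3, route 2 #5), then Riga (route 1 #4, route 2 #7). dp[9][8] = 4 confirms this is the maximum.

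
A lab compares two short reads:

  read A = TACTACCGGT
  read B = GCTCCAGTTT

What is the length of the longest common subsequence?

6

Match C [3,2] → T [4,3] → C [6,4] → C [7,5] → G [8,7] → T [10,10] — 6 bases in the same relative order in both. Since dp[10][10] = 6, nothing longer is possible.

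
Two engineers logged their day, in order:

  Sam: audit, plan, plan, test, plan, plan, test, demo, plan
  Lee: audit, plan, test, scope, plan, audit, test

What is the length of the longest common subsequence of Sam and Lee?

5

Pick audit [1,1] → plan [3,2] → test [4,3] → plan [5,5] → test [7,7]; all 5 tasks appear in both, in order. dp[9][7] = 5 confirms this is the maximum.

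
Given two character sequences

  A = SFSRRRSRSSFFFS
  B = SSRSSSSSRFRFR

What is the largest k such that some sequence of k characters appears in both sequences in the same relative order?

Match S at A[1]=B[1] → S at A[3]=B[2] → R at A[4]=B[3] → S at A[7]=B[6] → S at A[9]=B[7] → S at A[10]=B[8] → F at A[11]=B[10] → F at A[12]=B[12] — 8 characters in the same relative order in both. dp[14][13] = 8 confirms this is the maximum.

8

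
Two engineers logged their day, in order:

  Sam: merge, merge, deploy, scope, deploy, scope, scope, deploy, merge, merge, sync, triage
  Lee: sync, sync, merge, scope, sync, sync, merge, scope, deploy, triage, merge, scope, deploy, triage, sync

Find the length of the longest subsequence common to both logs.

One common subsequence of length 7: merge (Sam #1, Lee #3), then merge (Sam #2, Lee #7), then scope (Sam #4, Lee #8), then deploy (Sam #5, Lee #9), then scope (Sam #7, Lee #12), then deploy (Sam #8, Lee #13), then sync (Sam #11, Lee #15). dp[12][15] = 7 confirms this is the maximum.

7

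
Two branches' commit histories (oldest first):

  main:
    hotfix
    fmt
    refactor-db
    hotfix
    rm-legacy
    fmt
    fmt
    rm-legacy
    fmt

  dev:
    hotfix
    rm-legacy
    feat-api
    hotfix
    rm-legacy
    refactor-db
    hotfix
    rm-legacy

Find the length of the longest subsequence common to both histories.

4

Pick hotfix (main #1, dev #4) → refactor-db (main #3, dev #6) → hotfix (main #4, dev #7) → rm-legacy (main #8, dev #8); all 4 commits appear in both, in order. Since dp[9][8] = 4, nothing longer is possible.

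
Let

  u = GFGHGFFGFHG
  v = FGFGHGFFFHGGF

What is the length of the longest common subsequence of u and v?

Pick G (u #1, v #2), F (u #2, v #3), G (u #3, v #4), H (u #4, v #5), G (u #5, v #6), F (u #6, v #7), F (u #7, v #8), F (u #9, v #9), H (u #10, v #10), G (u #11, v #12); all 10 characters appear in both, in order. Since dp[11][13] = 10, nothing longer is possible.

10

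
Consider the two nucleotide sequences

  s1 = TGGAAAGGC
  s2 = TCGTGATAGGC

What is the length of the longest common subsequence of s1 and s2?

8

One common subsequence of length 8: T at s1[1]=s2[1], then G at s1[2]=s2[3], then G at s1[3]=s2[5], then A at s1[4]=s2[6], then A at s1[6]=s2[8], then G at s1[7]=s2[9], then G at s1[8]=s2[10], then C at s1[9]=s2[11], and the DP table's final entry dp[9][11] is also 8, so no common subsequence is longer.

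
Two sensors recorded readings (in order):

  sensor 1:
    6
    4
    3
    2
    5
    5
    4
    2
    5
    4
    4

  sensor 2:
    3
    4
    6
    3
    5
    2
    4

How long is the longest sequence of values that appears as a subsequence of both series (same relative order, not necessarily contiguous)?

Let dp[i][j] be the LCS length of the first i values of sensor 1 and the first j values of sensor 2. dp[i][j] = dp[i-1][j-1]+1 when the i-th and j-th values match, else max(dp[i-1][j], dp[i][j-1]).
    ·  3  4  6  3  5  2  4
 ·  0  0  0  0  0  0  0  0
 6  0  0  0  1  1  1  1  1
 4  0  0  1  1  1  1  1  2
 3  0  1  1  1  2  2  2  2
 2  0  1  1  1  2  2  3  3
 5  0  1  1  1  2  3  3  3
 5  0  1  1  1  2  3  3  3
 4  0  1  2  2  2  3  3  4
 2  0  1  2  2  2  3  4  4
 5  0  1  2  2  2  3  4  4
 4  0  1  2  2  2  3  4  5
 4  0  1  2  2  2  3  4  5
dp[11][7] = 5. One LCS (by backtracking along matches): 6, 3, 5, 2, 4.

5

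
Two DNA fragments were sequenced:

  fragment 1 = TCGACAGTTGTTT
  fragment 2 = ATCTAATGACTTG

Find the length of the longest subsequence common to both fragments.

8

Taking T (fragment 1 #1, fragment 2 #2), then C (fragment 1 #2, fragment 2 #3), then G (fragment 1 #3, fragment 2 #8), then A (fragment 1 #4, fragment 2 #9), then C (fragment 1 #5, fragment 2 #10), then T (fragment 1 #8, fragment 2 #11), then T (fragment 1 #9, fragment 2 #12), then G (fragment 1 #10, fragment 2 #13) gives a common subsequence of length 8. The LCS DP gives dp[13][13] = 8, so this is optimal.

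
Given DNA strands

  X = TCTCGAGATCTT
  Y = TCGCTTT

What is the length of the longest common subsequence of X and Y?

Let dp[i][j] be the LCS length of the first i bases of X and the first j bases of Y. dp[i][j] = dp[i-1][j-1]+1 when the i-th and j-th bases match, else max(dp[i-1][j], dp[i][j-1]).
    ·  T  C  G  C  T  T  T
 ·  0  0  0  0  0  0  0  0
 T  0  1  1  1  1  1  1  1
 C  0  1  2  2  2  2  2  2
 T  0  1  2  2  2  3  3  3
 C  0  1  2  2  3  3  3  3
 G  0  1  2  3  3  3  3  3
 A  0  1  2  3  3  3  3  3
 G  0  1  2  3  3  3  3  3
 A  0  1  2  3  3  3  3  3
 T  0  1  2  3  3  4  4  4
 C  0  1  2  3  4  4  4  4
 T  0  1  2  3  4  5  5  5
 T  0  1  2  3  4  5  6  6
dp[12][7] = 6. One LCS (by backtracking along matches): TCCTTT.

6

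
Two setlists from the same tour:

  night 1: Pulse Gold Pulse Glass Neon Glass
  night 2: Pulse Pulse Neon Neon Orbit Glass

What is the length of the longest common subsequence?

4

One common subsequence of length 4: Pulse [1,1]; then Pulse [3,2]; then Neon [5,4]; then Glass [6,6]. dp[6][6] = 4 confirms this is the maximum.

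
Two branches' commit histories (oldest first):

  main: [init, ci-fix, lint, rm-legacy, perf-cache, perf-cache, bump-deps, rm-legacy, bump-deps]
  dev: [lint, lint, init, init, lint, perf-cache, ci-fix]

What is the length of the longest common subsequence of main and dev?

3

Pick init (main #1, dev #4); then lint (main #3, dev #5); then perf-cache (main #5, dev #6); all 3 commits appear in both, in order. Since dp[9][7] = 3, nothing longer is possible.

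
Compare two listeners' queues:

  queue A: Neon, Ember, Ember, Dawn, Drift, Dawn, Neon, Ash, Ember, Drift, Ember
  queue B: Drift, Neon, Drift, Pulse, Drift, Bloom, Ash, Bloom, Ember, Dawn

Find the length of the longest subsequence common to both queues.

4

Pick Neon (queue A #1, queue B #2), then Drift (queue A #5, queue B #5), then Ash (queue A #8, queue B #7), then Ember (queue A #9, queue B #9); all 4 songs appear in both, in order. Since dp[11][10] = 4, nothing longer is possible.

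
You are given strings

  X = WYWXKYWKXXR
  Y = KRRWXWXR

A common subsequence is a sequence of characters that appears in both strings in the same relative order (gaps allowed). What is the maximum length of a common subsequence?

Let dp[i][j] be the LCS length of the first i characters of X and the first j characters of Y. dp[i][j] = dp[i-1][j-1]+1 when the i-th and j-th characters match, else max(dp[i-1][j], dp[i][j-1]).
    ·  K  R  R  W  X  W  X  R
 ·  0  0  0  0  0  0  0  0  0
 W  0  0  0  0  1  1  1  1  1
 Y  0  0  0  0  1  1  1  1  1
 W  0  0  0  0  1  1  2  2  2
 X  0  0  0  0  1  2  2  3  3
 K  0  1  1  1  1  2  2  3  3
 Y  0  1  1  1  1  2  2  3  3
 W  0  1  1  1  2  2  3  3  3
 K  0  1  1  1  2  2  3  3  3
 X  0  1  1  1  2  3  3  4  4
 X  0  1  1  1  2  3  3  4  4
 R  0  1  2  2  2  3  3  4  5
dp[11][8] = 5. One LCS (by backtracking along matches): WXWXR.

5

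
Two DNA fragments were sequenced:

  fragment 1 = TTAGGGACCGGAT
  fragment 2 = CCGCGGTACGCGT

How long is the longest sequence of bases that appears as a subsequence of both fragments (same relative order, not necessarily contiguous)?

Pick G at fragment 1[4]=fragment 2[3], then G at fragment 1[5]=fragment 2[5], then G at fragment 1[6]=fragment 2[6], then A at fragment 1[7]=fragment 2[8], then C at fragment 1[8]=fragment 2[9], then C at fragment 1[9]=fragment 2[11], then G at fragment 1[11]=fragment 2[12], then T at fragment 1[13]=fragment 2[13]; all 8 bases appear in both, in order. The LCS DP gives dp[13][13] = 8, so this is optimal.

8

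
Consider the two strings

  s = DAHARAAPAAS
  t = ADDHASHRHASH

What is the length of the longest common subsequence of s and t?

6

Let dp[i][j] be the LCS length of the first i characters of s and the first j characters of t. dp[i][j] = dp[i-1][j-1]+1 when the i-th and j-th characters match, else max(dp[i-1][j], dp[i][j-1]).
    ·  A  D  D  H  A  S  H  R  H  A  S  H
 ·  0  0  0  0  0  0  0  0  0  0  0  0  0
 D  0  0  1  1  1  1  1  1  1  1  1  1  1
 A  0  1  1  1  1  2  2  2  2  2  2  2  2
 H  0  1  1  1  2  2  2  3  3  3  3  3  3
 A  0  1  1  1  2  3  3  3  3  3  4  4  4
 R  0  1  1  1  2  3  3  3  4  4  4  4  4
 A  0  1  1  1  2  3  3  3  4  4  5  5  5
 A  0  1  1  1  2  3  3  3  4  4  5  5  5
 P  0  1  1  1  2  3  3  3  4  4  5  5  5
 A  0  1  1  1  2  3  3  3  4  4  5  5  5
 A  0  1  1  1  2  3  3  3  4  4  5  5  5
 S  0  1  1  1  2  3  4  4  4  4  5  6  6
dp[11][12] = 6. One LCS (by backtracking along matches): DAHRAS.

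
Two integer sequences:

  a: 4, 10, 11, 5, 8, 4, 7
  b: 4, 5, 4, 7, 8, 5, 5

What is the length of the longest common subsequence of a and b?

4

Taking 4 (a #1, b #1) → 5 (a #4, b #2) → 4 (a #6, b #3) → 7 (a #7, b #4) gives a common subsequence of length 4, and the DP table's final entry dp[7][7] is also 4, so no common subsequence is longer.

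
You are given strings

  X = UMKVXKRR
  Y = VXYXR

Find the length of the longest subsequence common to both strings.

3

Match V at X[4]=Y[1]; then X at X[5]=Y[4]; then R at X[8]=Y[5] — 3 characters in the same relative order in both. Since dp[8][5] = 3, nothing longer is possible.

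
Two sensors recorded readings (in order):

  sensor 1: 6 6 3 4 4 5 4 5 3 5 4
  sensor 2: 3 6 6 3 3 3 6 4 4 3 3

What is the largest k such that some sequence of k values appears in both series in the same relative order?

Taking 6 [1,2], 6 [2,3], 3 [3,6], 4 [4,8], 4 [5,9], 3 [9,11] gives a common subsequence of length 6. dp[11][11] = 6 confirms this is the maximum.

6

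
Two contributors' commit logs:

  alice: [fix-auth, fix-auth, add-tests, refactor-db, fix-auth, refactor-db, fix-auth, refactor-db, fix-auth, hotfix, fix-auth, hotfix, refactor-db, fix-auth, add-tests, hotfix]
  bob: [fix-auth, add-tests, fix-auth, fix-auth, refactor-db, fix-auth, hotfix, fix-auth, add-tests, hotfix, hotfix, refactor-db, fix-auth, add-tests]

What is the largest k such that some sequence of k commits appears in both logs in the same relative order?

Taking fix-auth [2,1], then add-tests [3,2], then fix-auth [5,3], then fix-auth [7,4], then refactor-db [8,5], then fix-auth [9,6], then hotfix [10,7], then fix-auth [11,8], then hotfix [12,11], then refactor-db [13,12], then fix-auth [14,13], then add-tests [15,14] gives a common subsequence of length 12. dp[16][14] = 12 confirms this is the maximum.

12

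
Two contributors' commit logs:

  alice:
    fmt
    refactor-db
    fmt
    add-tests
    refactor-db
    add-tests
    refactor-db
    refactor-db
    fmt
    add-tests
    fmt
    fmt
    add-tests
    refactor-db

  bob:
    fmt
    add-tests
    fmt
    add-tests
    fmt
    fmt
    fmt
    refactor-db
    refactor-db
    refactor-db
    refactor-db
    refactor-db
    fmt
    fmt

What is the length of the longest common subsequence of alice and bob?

Match fmt at alice[1]=bob[1], then fmt at alice[3]=bob[3], then add-tests at alice[4]=bob[4], then refactor-db at alice[5]=bob[10], then refactor-db at alice[7]=bob[11], then refactor-db at alice[8]=bob[12], then fmt at alice[11]=bob[13], then fmt at alice[12]=bob[14] — 8 commits in the same relative order in both, and the DP table's final entry dp[14][14] is also 8, so no common subsequence is longer.

8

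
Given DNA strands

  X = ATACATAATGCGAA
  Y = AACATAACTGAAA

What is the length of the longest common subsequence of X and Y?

11

Taking A at X[1]=Y[1] → A at X[3]=Y[2] → C at X[4]=Y[3] → A at X[5]=Y[4] → T at X[6]=Y[5] → A at X[7]=Y[6] → A at X[8]=Y[7] → T at X[9]=Y[9] → G at X[10]=Y[10] → A at X[13]=Y[12] → A at X[14]=Y[13] gives a common subsequence of length 11. Since dp[14][13] = 11, nothing longer is possible.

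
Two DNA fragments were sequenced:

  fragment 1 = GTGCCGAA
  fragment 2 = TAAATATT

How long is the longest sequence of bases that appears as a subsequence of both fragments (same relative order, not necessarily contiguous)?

Let dp[i][j] be the LCS length of the first i bases of fragment 1 and the first j bases of fragment 2. dp[i][j] = dp[i-1][j-1]+1 when the i-th and j-th bases match, else max(dp[i-1][j], dp[i][j-1]).
    ·  T  A  A  A  T  A  T  T
 ·  0  0  0  0  0  0  0  0  0
 G  0  0  0  0  0  0  0  0  0
 T  0  1  1  1  1  1  1  1  1
 G  0  1  1  1  1  1  1  1  1
 C  0  1  1  1  1  1  1  1  1
 C  0  1  1  1  1  1  1  1  1
 G  0  1  1  1  1  1  1  1  1
 A  0  1  2  2  2  2  2  2  2
 A  0  1  2  3  3  3  3  3  3
dp[8][8] = 3. One LCS (by backtracking along matches): TAA.

3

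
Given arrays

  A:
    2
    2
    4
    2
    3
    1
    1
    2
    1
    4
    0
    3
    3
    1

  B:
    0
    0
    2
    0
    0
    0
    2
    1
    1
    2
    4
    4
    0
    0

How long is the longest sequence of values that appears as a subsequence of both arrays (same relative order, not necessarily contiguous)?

7

One common subsequence of length 7: 2 at A[1]=B[3], then 2 at A[4]=B[7], then 1 at A[6]=B[8], then 1 at A[7]=B[9], then 2 at A[8]=B[10], then 4 at A[10]=B[12], then 0 at A[11]=B[14]. Since dp[14][14] = 7, nothing longer is possible.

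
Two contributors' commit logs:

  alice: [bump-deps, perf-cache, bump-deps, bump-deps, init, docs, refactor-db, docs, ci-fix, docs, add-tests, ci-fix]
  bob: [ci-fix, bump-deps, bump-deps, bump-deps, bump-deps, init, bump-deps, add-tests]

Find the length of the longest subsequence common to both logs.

5

Pick bump-deps [1,3]; then bump-deps [3,4]; then bump-deps [4,5]; then init [5,6]; then add-tests [11,8]; all 5 commits appear in both, in order. The LCS DP gives dp[12][8] = 5, so this is optimal.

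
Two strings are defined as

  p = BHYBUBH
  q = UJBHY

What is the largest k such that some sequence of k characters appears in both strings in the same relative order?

3

Match B at p[1]=q[3]; then H at p[2]=q[4]; then Y at p[3]=q[5] — 3 characters in the same relative order in both. Since dp[7][5] = 3, nothing longer is possible.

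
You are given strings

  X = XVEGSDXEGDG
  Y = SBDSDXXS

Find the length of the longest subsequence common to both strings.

Let dp[i][j] be the LCS length of the first i characters of X and the first j characters of Y. dp[i][j] = dp[i-1][j-1]+1 when the i-th and j-th characters match, else max(dp[i-1][j], dp[i][j-1]).
    ·  S  B  D  S  D  X  X  S
 ·  0  0  0  0  0  0  0  0  0
 X  0  0  0  0  0  0  1  1  1
 V  0  0  0  0  0  0  1  1  1
 E  0  0  0  0  0  0  1  1  1
 G  0  0  0  0  0  0  1  1  1
 S  0  1  1  1  1  1  1  1  2
 D  0  1  1  2  2  2  2  2  2
 X  0  1  1  2  2  2  3  3  3
 E  0  1  1  2  2  2  3  3  3
 G  0  1  1  2  2  2  3  3  3
 D  0  1  1  2  2  3  3  3  3
 G  0  1  1  2  2  3  3  3  3
dp[11][8] = 3. One LCS (by backtracking along matches): SDX.

3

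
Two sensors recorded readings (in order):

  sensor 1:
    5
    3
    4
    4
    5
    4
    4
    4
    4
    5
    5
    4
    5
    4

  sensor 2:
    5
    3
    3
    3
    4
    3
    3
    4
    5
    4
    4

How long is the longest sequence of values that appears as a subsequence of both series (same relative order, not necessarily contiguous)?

Pick 5 at sensor 1[1]=sensor 2[1]; then 3 at sensor 1[2]=sensor 2[4]; then 4 at sensor 1[3]=sensor 2[5]; then 4 at sensor 1[9]=sensor 2[8]; then 5 at sensor 1[11]=sensor 2[9]; then 4 at sensor 1[12]=sensor 2[10]; then 4 at sensor 1[14]=sensor 2[11]; all 7 values appear in both, in order, and the DP table's final entry dp[14][11] is also 7, so no common subsequence is longer.

7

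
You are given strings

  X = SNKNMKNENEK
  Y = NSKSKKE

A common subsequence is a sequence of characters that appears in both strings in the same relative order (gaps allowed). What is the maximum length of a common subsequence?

Let dp[i][j] be the LCS length of the first i characters of X and the first j characters of Y. dp[i][j] = dp[i-1][j-1]+1 when the i-th and j-th characters match, else max(dp[i-1][j], dp[i][j-1]).
    ·  N  S  K  S  K  K  E
 ·  0  0  0  0  0  0  0  0
 S  0  0  1  1  1  1  1  1
 N  0  1  1  1  1  1  1  1
 K  0  1  1  2  2  2  2  2
 N  0  1  1  2  2  2  2  2
 M  0  1  1  2  2  2  2  2
 K  0  1  1  2  2  3  3  3
 N  0  1  1  2  2  3  3  3
 E  0  1  1  2  2  3  3  4
 N  0  1  1  2  2  3  3  4
 E  0  1  1  2  2  3  3  4
 K  0  1  1  2  2  3  4  4
dp[11][7] = 4. One LCS (by backtracking along matches): SKKE.

4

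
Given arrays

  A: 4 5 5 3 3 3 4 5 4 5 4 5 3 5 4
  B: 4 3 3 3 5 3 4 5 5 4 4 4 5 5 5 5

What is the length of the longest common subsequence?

Match 4 (A #1, B #1), 3 (A #4, B #3), 3 (A #5, B #4), 3 (A #6, B #6), 4 (A #7, B #7), 5 (A #8, B #9), 4 (A #9, B #12), 5 (A #10, B #14), 5 (A #12, B #15), 5 (A #14, B #16) — 10 values in the same relative order in both. Since dp[15][16] = 10, nothing longer is possible.

10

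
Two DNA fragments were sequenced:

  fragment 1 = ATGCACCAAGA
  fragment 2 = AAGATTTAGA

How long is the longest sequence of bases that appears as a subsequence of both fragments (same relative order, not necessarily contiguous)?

6

One common subsequence of length 6: A (fragment 1 #1, fragment 2 #2) → G (fragment 1 #3, fragment 2 #3) → A (fragment 1 #5, fragment 2 #4) → A (fragment 1 #9, fragment 2 #8) → G (fragment 1 #10, fragment 2 #9) → A (fragment 1 #11, fragment 2 #10). The LCS DP gives dp[11][10] = 6, so this is optimal.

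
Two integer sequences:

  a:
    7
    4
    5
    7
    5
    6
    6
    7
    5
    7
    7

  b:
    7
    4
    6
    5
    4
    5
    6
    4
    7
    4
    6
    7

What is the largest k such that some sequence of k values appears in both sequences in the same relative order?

Let dp[i][j] be the LCS length of the first i values of a and the first j values of b. dp[i][j] = dp[i-1][j-1]+1 when the i-th and j-th values match, else max(dp[i-1][j], dp[i][j-1]).
    ·  7  4  6  5  4  5  6  4  7  4  6  7
 ·  0  0  0  0  0  0  0  0  0  0  0  0  0
 7  0  1  1  1  1  1  1  1  1  1  1  1  1
 4  0  1  2  2  2  2  2  2  2  2  2  2  2
 5  0  1  2  2  3  3  3  3  3  3  3  3  3
 7  0  1  2  2  3  3  3  3  3  4  4  4  4
 5  0  1  2  2  3  3  4  4  4  4  4  4  4
 6  0  1  2  3  3  3  4  5  5  5  5  5  5
 6  0  1  2  3  3  3  4  5  5  5  5  6  6
 7  0  1  2  3  3  3  4  5  5  6  6  6  7
 5  0  1  2  3  4  4  4  5  5  6  6  6  7
 7  0  1  2  3  4  4  4  5  5  6  6  6  7
 7  0  1  2  3  4  4  4  5  5  6  6  6  7
dp[11][12] = 7. One LCS (by backtracking along matches): 7, 4, 5, 5, 6, 6, 7.

7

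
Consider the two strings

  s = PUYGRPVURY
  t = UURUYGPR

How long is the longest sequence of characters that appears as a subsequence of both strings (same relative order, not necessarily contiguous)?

Let dp[i][j] be the LCS length of the first i characters of s and the first j characters of t. dp[i][j] = dp[i-1][j-1]+1 when the i-th and j-th characters match, else max(dp[i-1][j], dp[i][j-1]).
    ·  U  U  R  U  Y  G  P  R
 ·  0  0  0  0  0  0  0  0  0
 P  0  0  0  0  0  0  0  1  1
 U  0  1  1  1  1  1  1  1  1
 Y  0  1  1  1  1  2  2  2  2
 G  0  1  1  1  1  2  3  3  3
 R  0  1  1  2  2  2  3  3  4
 P  0  1  1  2  2  2  3  4  4
 V  0  1  1  2  2  2  3  4  4
 U  0  1  2  2  3  3  3  4  4
 R  0  1  2  3  3  3  3  4  5
 Y  0  1  2  3  3  4  4  4  5
dp[10][8] = 5. One LCS (by backtracking along matches): UYGPR.

5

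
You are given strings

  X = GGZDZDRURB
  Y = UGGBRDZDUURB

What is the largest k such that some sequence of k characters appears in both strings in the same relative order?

8

Match G at X[1]=Y[2], then G at X[2]=Y[3], then D at X[4]=Y[6], then Z at X[5]=Y[7], then D at X[6]=Y[8], then U at X[8]=Y[10], then R at X[9]=Y[11], then B at X[10]=Y[12] — 8 characters in the same relative order in both, and the DP table's final entry dp[10][12] is also 8, so no common subsequence is longer.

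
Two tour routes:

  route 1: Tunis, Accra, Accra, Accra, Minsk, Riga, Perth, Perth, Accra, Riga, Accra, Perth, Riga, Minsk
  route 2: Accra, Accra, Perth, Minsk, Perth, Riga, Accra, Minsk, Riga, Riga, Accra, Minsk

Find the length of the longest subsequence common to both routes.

8

Match Accra at route 1[2]=route 2[1] → Accra at route 1[3]=route 2[2] → Accra at route 1[4]=route 2[7] → Minsk at route 1[5]=route 2[8] → Riga at route 1[6]=route 2[9] → Riga at route 1[10]=route 2[10] → Accra at route 1[11]=route 2[11] → Minsk at route 1[14]=route 2[12] — 8 stops in the same relative order in both. Since dp[14][12] = 8, nothing longer is possible.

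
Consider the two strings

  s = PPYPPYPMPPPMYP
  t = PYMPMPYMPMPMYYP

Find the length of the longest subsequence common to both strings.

11

Pick P [2,1] → Y [3,2] → P [4,4] → P [5,6] → Y [6,7] → P [7,9] → M [8,10] → P [11,11] → M [12,12] → Y [13,14] → P [14,15]; all 11 characters appear in both, in order, and the DP table's final entry dp[14][15] is also 11, so no common subsequence is longer.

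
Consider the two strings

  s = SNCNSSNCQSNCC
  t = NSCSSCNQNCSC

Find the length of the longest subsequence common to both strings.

Match S [1,2], C [3,3], S [5,4], S [6,5], N [7,7], Q [9,8], N [11,9], C [12,10], C [13,12] — 9 characters in the same relative order in both. The LCS DP gives dp[13][12] = 9, so this is optimal.

9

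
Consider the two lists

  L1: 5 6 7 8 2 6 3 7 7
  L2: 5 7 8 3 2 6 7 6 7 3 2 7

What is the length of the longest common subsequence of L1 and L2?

Let dp[i][j] be the LCS length of the first i values of L1 and the first j values of L2. dp[i][j] = dp[i-1][j-1]+1 when the i-th and j-th values match, else max(dp[i-1][j], dp[i][j-1]).
    ·  5  7  8  3  2  6  7  6  7  3  2  7
 ·  0  0  0  0  0  0  0  0  0  0  0  0  0
 5  0  1  1  1  1  1  1  1  1  1  1  1  1
 6  0  1  1  1  1  1  2  2  2  2  2  2  2
 7  0  1  2  2  2  2  2  3  3  3  3  3  3
 8  0  1  2  3  3  3  3  3  3  3  3  3  3
 2  0  1  2  3  3  4  4  4  4  4  4  4  4
 6  0  1  2  3  3  4  5  5  5  5  5  5  5
 3  0  1  2  3  4  4  5  5  5  5  6  6  6
 7  0  1  2  3  4  4  5  6  6  6  6  6  7
 7  0  1  2  3  4  4  5  6  6  7  7  7  7
dp[9][12] = 7. One LCS (by backtracking along matches): 5, 7, 8, 2, 6, 3, 7.

7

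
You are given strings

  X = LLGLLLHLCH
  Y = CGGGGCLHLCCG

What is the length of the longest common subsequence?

5

Match G at X[3]=Y[5], L at X[6]=Y[7], H at X[7]=Y[8], L at X[8]=Y[9], C at X[9]=Y[11] — 5 characters in the same relative order in both, and the DP table's final entry dp[10][12] is also 5, so no common subsequence is longer.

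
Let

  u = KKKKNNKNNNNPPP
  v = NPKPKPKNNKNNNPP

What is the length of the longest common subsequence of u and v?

11

Taking K (u #1, v #3); then K (u #2, v #5); then K (u #4, v #7); then N (u #5, v #8); then N (u #6, v #9); then K (u #7, v #10); then N (u #9, v #11); then N (u #10, v #12); then N (u #11, v #13); then P (u #13, v #14); then P (u #14, v #15) gives a common subsequence of length 11. Since dp[14][15] = 11, nothing longer is possible.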